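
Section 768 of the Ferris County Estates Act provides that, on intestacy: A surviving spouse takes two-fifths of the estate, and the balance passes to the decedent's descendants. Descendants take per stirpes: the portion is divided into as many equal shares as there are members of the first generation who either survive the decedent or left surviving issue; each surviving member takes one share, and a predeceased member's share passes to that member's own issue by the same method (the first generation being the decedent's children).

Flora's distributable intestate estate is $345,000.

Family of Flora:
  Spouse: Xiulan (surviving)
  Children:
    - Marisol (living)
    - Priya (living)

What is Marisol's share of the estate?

Xiulan takes two-fifths of $345,000 = $138,000. The remaining $207,000 passes to the descendants.
The descendants' portion ($207,000) is divided into 2 shares of $103,500: Marisol and Priya each take $103,500.

Marisol receives $103,500.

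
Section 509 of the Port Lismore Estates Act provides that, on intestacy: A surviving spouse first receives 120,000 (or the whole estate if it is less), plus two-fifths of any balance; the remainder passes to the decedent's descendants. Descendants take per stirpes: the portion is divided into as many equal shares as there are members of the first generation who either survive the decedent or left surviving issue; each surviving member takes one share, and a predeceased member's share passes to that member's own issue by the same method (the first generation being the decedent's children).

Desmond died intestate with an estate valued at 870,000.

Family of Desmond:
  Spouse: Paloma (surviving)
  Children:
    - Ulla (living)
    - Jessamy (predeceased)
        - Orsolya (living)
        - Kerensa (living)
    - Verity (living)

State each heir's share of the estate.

Paloma: 420,000; Ulla: 150,000; Orsolya: 75,000; Kerensa: 75,000; Verity: 150,000

Paloma first takes 120,000, leaving a balance of 750,000. Paloma then takes two-fifths of the balance (300,000), for a total of 420,000. The remaining 450,000 passes to the descendants.
The descendants' portion (450,000) is divided into 3 shares of 150,000: Ulla and Verity each take 150,000; Jessamy's 150,000 share passes to Jessamy's issue.
Jessamy's share (150,000) is divided into 2 shares of 75,000: Orsolya and Kerensa each take 75,000.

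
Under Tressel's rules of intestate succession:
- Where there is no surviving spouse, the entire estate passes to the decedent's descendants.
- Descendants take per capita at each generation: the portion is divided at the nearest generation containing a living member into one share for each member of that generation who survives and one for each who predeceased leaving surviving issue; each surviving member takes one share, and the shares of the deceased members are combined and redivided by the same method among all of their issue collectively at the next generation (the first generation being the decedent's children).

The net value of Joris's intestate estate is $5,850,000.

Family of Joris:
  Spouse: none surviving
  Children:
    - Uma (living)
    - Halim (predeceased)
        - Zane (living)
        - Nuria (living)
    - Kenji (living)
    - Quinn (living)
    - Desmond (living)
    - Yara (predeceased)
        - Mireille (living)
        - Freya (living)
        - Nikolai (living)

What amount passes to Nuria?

The entire $5,850,000 passes to the descendants.
That amount ($5,850,000) is divided at the children's generation into 6 shares of $975,000. Uma, Kenji, Quinn, and Desmond each take $975,000. The 2 shares of the deceased (Halim and Yara) are combined into a pool of $1,950,000.
That pool ($1,950,000) is divided at the grandchildren's generation equally among Zane, Nuria, Mireille, Freya, and Nikolai: $390,000 each.

Nuria receives $390,000.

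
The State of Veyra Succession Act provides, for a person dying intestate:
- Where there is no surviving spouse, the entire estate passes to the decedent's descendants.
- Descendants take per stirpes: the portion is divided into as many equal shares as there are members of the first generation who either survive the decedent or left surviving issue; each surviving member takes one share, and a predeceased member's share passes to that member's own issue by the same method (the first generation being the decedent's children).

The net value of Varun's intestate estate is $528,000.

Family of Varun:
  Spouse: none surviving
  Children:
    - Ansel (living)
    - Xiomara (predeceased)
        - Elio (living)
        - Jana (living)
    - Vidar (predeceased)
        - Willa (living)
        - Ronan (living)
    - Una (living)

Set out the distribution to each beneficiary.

Ansel: $132,000; Elio: $66,000; Jana: $66,000; Willa: $66,000; Ronan: $66,000; Una: $132,000

The entire $528,000 passes to the descendants.
That amount ($528,000) is divided into 4 shares of $132,000: Ansel and Una each take $132,000; Xiomara's $132,000 share passes to Xiomara's issue; Vidar's $132,000 share passes to Vidar's issue.
Xiomara's share ($132,000) is divided into 2 shares of $66,000: Elio and Jana each take $66,000.
Vidar's share ($132,000) is divided into 2 shares of $66,000: Willa and Ronan each take $66,000.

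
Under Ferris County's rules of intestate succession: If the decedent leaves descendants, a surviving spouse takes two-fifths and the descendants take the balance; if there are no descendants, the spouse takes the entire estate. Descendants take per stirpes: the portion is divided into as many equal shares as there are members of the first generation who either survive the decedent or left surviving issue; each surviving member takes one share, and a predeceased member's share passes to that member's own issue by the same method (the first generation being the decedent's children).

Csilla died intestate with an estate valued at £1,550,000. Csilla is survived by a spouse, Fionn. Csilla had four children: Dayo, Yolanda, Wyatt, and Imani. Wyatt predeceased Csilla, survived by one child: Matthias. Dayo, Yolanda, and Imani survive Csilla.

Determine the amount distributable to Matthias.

Matthias receives £232,500.

Fionn takes two-fifths of £1,550,000 = £620,000. The remaining £930,000 passes to the descendants.
The descendants' portion (£930,000) is divided into 4 shares of £232,500: Dayo, Yolanda, and Imani each take £232,500; Wyatt's £232,500 share passes to Wyatt's issue.
Wyatt's share (£232,500) passes entirely to Matthias.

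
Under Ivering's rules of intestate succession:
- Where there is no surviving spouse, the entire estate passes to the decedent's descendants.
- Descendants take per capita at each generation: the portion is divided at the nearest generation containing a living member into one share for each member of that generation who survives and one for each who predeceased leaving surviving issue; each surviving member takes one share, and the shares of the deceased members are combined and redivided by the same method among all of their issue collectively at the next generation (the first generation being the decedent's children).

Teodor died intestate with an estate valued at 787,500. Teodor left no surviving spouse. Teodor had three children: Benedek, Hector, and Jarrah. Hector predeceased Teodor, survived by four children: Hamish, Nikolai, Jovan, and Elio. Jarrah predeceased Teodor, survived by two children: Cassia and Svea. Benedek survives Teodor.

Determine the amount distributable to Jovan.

The entire 787,500 passes to the descendants.
That amount (787,500) is divided at the children's generation into 3 shares of 262,500. Benedek takes 262,500. The 2 shares of the deceased (Hector and Jarrah) are combined into a pool of 525,000.
That pool (525,000) is divided at the grandchildren's generation equally among Hamish, Nikolai, Jovan, Elio, Cassia, and Svea: 87,500 each.

Jovan receives 87,500.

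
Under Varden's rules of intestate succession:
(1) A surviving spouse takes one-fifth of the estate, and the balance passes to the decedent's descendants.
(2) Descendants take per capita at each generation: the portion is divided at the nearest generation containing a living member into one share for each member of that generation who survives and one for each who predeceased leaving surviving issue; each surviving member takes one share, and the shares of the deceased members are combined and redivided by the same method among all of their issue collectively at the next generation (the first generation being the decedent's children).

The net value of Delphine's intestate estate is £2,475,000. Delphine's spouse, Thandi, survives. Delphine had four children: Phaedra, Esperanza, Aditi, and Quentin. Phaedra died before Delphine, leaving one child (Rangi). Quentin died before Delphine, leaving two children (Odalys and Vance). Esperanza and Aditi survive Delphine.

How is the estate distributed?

Thandi takes one-fifth of £2,475,000 = £495,000. The remaining £1,980,000 passes to the descendants.
The descendants' portion (£1,980,000) is divided at the children's generation into 4 shares of £495,000. Esperanza and Aditi each take £495,000. The 2 shares of the deceased (Phaedra and Quentin) are combined into a pool of £990,000.
That pool (£990,000) is divided at the grandchildren's generation equally among Rangi, Odalys, and Vance: £330,000 each.

Thandi: £495,000; Rangi: £330,000; Esperanza: £495,000; Aditi: £495,000; Odalys: £330,000; Vance: £330,000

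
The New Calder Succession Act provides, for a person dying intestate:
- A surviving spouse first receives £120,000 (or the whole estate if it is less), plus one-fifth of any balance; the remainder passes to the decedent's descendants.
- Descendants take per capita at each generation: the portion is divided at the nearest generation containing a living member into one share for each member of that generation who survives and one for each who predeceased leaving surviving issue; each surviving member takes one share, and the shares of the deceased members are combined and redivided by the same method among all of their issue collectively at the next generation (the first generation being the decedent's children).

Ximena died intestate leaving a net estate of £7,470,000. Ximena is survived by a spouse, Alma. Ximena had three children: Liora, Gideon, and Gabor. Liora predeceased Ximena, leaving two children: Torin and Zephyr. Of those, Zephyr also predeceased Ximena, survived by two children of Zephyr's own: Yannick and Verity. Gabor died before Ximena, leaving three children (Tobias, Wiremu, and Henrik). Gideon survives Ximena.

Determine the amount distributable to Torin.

Alma first takes £120,000, leaving a balance of £7,350,000. Alma then takes one-fifth of the balance (£1,470,000), for a total of £1,590,000. The remaining £5,880,000 passes to the descendants.
The descendants' portion (£5,880,000) is divided at the children's generation into 3 shares of £1,960,000. Gideon takes £1,960,000. The 2 shares of the deceased (Liora and Gabor) are combined into a pool of £3,920,000.
That pool (£3,920,000) is divided at the grandchildren's generation into 5 shares of £784,000. Torin, Tobias, Wiremu, and Henrik each take £784,000. The remaining share for the deceased Zephyr (£784,000) is carried to the next generation.
That pool (£784,000) is divided at the great-grandchildren's generation equally among Yannick and Verity: £392,000 each.

Torin receives £784,000.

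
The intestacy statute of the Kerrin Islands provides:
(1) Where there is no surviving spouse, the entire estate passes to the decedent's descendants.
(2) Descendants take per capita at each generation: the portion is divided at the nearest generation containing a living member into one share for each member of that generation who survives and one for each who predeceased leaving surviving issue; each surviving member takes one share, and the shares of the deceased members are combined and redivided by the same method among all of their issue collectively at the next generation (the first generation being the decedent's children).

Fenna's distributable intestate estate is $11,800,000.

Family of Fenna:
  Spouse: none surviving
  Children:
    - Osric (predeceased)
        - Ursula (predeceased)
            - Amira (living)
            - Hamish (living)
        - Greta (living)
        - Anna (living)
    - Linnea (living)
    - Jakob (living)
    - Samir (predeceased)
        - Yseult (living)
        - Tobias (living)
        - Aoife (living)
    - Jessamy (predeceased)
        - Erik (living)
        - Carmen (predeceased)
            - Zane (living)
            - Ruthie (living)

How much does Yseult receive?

Yseult receives $885,000.

The entire $11,800,000 passes to the descendants.
That amount ($11,800,000) is divided at the children's generation into 5 shares of $2,360,000. Linnea and Jakob each take $2,360,000. The 3 shares of the deceased (Osric, Samir, and Jessamy) are combined into a pool of $7,080,000.
That pool ($7,080,000) is divided at the grandchildren's generation into 8 shares of $885,000. Greta, Anna, Yseult, Tobias, Aoife, and Erik each take $885,000. The 2 shares of the deceased (Ursula and Carmen) are combined into a pool of $1,770,000.
That pool ($1,770,000) is divided at the great-grandchildren's generation equally among Amira, Hamish, Zane, and Ruthie: $442,500 each.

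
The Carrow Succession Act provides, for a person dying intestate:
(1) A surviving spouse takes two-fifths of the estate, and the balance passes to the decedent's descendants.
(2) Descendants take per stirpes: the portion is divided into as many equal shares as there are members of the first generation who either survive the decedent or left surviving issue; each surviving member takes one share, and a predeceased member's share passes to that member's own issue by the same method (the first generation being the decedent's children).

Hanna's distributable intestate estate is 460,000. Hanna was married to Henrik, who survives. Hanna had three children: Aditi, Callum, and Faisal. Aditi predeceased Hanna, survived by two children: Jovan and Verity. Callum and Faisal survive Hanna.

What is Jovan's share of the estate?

Jovan receives 46,000.

Henrik takes two-fifths of 460,000 = 184,000. The remaining 276,000 passes to the descendants.
The descendants' portion (276,000) is divided into 3 shares of 92,000: Callum and Faisal each take 92,000; Aditi's 92,000 share passes to Aditi's issue.
Aditi's share (92,000) is divided into 2 shares of 46,000: Jovan and Verity each take 46,000.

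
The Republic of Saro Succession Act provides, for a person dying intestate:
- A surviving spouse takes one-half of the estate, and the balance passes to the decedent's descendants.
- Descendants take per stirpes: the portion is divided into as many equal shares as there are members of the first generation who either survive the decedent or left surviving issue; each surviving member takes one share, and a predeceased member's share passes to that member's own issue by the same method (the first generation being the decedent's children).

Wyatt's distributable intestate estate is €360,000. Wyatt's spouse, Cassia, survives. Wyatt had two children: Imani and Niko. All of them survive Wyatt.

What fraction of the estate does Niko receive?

Niko receives 1/4 of the estate.

Cassia takes one-half of €360,000 = €180,000. The remaining €180,000 passes to the descendants.
The descendants' portion (€180,000) is divided into 2 shares of €90,000: Imani and Niko each take €90,000.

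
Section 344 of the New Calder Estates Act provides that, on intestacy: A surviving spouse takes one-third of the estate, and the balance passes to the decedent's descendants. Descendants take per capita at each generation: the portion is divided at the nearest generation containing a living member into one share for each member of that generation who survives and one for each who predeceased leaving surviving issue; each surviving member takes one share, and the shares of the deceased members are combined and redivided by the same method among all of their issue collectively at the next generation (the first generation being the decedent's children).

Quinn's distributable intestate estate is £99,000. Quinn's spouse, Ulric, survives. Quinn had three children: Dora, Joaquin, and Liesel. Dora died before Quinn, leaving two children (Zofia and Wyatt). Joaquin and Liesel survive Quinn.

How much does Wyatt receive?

Ulric takes one-third of £99,000 = £33,000. The remaining £66,000 passes to the descendants.
The descendants' portion (£66,000) is divided at the children's generation into 3 shares of £22,000. Joaquin and Liesel each take £22,000. The remaining share for the deceased Dora (£22,000) is carried to the next generation.
That pool (£22,000) is divided at the grandchildren's generation equally among Zofia and Wyatt: £11,000 each.

Wyatt receives £11,000.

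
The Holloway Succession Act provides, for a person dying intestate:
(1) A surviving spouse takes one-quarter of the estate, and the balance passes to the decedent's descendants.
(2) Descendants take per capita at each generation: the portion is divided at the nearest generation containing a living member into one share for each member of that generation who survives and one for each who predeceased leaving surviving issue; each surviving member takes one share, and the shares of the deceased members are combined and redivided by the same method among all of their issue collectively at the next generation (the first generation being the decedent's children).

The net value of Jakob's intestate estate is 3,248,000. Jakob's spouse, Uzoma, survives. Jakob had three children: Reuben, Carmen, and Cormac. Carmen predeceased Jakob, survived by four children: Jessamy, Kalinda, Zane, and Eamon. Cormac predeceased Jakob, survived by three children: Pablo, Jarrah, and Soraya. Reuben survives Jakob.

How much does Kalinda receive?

Kalinda receives 232,000.

Uzoma takes one-quarter of 3,248,000 = 812,000. The remaining 2,436,000 passes to the descendants.
The descendants' portion (2,436,000) is divided at the children's generation into 3 shares of 812,000. Reuben takes 812,000. The 2 shares of the deceased (Carmen and Cormac) are combined into a pool of 1,624,000.
That pool (1,624,000) is divided at the grandchildren's generation equally among Jessamy, Kalinda, Zane, Eamon, Pablo, Jarrah, and Soraya: 232,000 each.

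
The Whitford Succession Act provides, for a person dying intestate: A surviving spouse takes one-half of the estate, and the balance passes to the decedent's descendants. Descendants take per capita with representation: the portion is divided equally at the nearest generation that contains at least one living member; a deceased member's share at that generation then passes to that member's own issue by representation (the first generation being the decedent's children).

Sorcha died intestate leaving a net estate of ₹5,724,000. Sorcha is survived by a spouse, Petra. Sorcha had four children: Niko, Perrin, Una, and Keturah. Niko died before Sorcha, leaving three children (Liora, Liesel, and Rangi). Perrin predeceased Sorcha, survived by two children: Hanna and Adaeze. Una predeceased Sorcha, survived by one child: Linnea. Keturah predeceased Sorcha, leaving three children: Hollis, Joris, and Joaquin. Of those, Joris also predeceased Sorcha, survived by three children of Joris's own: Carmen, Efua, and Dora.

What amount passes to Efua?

Efua receives ₹106,000.

Petra takes one-half of ₹5,724,000 = ₹2,862,000. The remaining ₹2,862,000 passes to the descendants.
No child survives, so the initial division is made at the grandchildren's generation.
The descendants' portion (₹2,862,000) is divided into 9 shares of ₹318,000: Liora, Liesel, Rangi, Hanna, Adaeze, Linnea, Hollis, and Joaquin each take ₹318,000; Joris's ₹318,000 share passes to Joris's issue.
Joris's share (₹318,000) is divided into 3 shares of ₹106,000: Carmen, Efua, and Dora each take ₹106,000.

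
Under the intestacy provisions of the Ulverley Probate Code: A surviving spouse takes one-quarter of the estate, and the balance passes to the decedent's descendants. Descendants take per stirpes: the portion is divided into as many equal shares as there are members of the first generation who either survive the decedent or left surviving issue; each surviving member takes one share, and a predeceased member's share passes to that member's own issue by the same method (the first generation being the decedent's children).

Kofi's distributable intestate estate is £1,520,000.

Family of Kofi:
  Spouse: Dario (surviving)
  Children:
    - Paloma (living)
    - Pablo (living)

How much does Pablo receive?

Dario takes one-quarter of £1,520,000 = £380,000. The remaining £1,140,000 passes to the descendants.
The descendants' portion (£1,140,000) is divided into 2 shares of £570,000: Paloma and Pablo each take £570,000.

Pablo receives £570,000.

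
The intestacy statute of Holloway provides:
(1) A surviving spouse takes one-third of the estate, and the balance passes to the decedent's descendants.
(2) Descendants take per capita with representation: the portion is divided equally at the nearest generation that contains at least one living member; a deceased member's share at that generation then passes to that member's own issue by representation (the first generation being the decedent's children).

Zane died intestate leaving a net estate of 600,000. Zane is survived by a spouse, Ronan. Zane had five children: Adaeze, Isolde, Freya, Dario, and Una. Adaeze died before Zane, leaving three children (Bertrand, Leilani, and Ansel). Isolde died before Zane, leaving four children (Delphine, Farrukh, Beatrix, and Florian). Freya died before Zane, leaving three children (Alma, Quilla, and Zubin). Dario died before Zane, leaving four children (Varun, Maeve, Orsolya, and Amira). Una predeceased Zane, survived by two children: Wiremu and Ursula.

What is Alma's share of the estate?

Alma receives 25,000.

Ronan takes one-third of 600,000 = 200,000. The remaining 400,000 passes to the descendants.
No child survives, so the initial division is made at the grandchildren's generation.
The descendants' portion (400,000) is divided into 16 shares of 25,000: Bertrand, Leilani, Ansel, Delphine, Farrukh, Beatrix, Florian, Alma, Quilla, Zubin, Varun, Maeve, Orsolya, Amira, Wiremu, and Ursula each take 25,000.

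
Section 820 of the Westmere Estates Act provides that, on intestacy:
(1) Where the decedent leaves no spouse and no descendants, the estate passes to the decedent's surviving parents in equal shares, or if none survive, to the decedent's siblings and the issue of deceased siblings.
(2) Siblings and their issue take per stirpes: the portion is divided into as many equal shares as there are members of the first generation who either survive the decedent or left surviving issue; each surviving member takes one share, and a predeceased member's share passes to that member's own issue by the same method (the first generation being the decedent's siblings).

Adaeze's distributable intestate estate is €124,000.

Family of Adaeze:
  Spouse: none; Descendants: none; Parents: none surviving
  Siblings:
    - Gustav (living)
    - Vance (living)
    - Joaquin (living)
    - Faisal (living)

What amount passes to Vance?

Vance receives €31,000.

The entire €124,000 passes to the siblings and their issue.
That amount (€124,000) is divided into 4 shares of €31,000: Gustav, Vance, Joaquin, and Faisal each take €31,000.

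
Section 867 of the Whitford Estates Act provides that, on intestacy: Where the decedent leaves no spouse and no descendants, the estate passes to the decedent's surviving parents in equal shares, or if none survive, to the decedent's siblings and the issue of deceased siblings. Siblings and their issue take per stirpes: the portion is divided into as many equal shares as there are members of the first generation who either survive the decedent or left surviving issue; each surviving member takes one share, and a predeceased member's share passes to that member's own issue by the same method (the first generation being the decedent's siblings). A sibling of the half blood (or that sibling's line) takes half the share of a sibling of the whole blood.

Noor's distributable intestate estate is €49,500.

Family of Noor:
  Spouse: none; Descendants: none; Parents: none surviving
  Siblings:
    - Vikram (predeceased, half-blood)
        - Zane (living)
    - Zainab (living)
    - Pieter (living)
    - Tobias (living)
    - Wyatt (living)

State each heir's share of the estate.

Zane: €5,500; Zainab: €11,000; Pieter: €11,000; Tobias: €11,000; Wyatt: €11,000

The entire €49,500 passes to the siblings and their issue.
Counting each half-blood sibling's line as half a unit, there are 9/2 units in €49,500, so one unit is €11,000. Whole-blood lines (Zainab, Pieter, Tobias, and Wyatt) take €11,000 each; half-blood lines (Vikram) take €5,500 each.
Vikram's share (€5,500) passes entirely to Zane.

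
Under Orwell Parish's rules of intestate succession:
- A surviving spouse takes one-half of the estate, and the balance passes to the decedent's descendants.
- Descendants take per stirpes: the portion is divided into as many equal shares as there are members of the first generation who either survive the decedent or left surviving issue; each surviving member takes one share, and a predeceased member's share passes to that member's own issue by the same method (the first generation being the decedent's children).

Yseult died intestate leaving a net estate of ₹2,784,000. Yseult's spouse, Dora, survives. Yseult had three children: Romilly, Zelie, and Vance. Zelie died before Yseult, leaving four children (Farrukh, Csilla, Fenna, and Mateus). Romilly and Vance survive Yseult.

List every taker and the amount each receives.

Dora takes one-half of ₹2,784,000 = ₹1,392,000. The remaining ₹1,392,000 passes to the descendants.
The descendants' portion (₹1,392,000) is divided into 3 shares of ₹464,000: Romilly and Vance each take ₹464,000; Zelie's ₹464,000 share passes to Zelie's issue.
Zelie's share (₹464,000) is divided into 4 shares of ₹116,000: Farrukh, Csilla, Fenna, and Mateus each take ₹116,000.

Dora: ₹1,392,000; Romilly: ₹464,000; Farrukh: ₹116,000; Csilla: ₹116,000; Fenna: ₹116,000; Mateus: ₹116,000; Vance: ₹464,000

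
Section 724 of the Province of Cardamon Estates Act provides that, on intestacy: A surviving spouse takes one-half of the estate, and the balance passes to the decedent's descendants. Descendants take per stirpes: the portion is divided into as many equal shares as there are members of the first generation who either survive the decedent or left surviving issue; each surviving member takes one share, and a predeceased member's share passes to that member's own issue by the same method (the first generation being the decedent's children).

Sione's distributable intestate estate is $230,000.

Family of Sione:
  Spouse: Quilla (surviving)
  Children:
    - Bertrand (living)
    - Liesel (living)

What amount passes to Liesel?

Quilla takes one-half of $230,000 = $115,000. The remaining $115,000 passes to the descendants.
The descendants' portion ($115,000) is divided into 2 shares of $57,500: Bertrand and Liesel each take $57,500.

Liesel receives $57,500.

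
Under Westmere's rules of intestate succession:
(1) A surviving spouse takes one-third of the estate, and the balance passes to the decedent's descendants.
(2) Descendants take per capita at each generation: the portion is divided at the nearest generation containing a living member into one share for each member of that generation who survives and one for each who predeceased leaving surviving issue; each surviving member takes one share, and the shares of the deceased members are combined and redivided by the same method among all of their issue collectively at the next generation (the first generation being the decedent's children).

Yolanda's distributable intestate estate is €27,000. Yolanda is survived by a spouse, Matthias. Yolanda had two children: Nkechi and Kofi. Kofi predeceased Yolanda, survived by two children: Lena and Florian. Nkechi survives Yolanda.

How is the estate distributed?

Matthias: €9,000; Nkechi: €9,000; Lena: €4,500; Florian: €4,500

Matthias takes one-third of €27,000 = €9,000. The remaining €18,000 passes to the descendants.
The descendants' portion (€18,000) is divided at the children's generation into 2 shares of €9,000. Nkechi takes €9,000. The remaining share for the deceased Kofi (€9,000) is carried to the next generation.
That pool (€9,000) is divided at the grandchildren's generation equally among Lena and Florian: €4,500 each.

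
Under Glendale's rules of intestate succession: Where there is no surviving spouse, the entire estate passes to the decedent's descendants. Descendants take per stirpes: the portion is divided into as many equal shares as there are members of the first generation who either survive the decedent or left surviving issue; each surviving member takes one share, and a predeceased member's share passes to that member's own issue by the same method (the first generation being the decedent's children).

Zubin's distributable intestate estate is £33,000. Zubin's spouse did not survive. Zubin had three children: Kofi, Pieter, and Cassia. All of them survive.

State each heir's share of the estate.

The entire £33,000 passes to the descendants.
That amount (£33,000) is divided into 3 shares of £11,000: Kofi, Pieter, and Cassia each take £11,000.

Kofi: £11,000; Pieter: £11,000; Cassia: £11,000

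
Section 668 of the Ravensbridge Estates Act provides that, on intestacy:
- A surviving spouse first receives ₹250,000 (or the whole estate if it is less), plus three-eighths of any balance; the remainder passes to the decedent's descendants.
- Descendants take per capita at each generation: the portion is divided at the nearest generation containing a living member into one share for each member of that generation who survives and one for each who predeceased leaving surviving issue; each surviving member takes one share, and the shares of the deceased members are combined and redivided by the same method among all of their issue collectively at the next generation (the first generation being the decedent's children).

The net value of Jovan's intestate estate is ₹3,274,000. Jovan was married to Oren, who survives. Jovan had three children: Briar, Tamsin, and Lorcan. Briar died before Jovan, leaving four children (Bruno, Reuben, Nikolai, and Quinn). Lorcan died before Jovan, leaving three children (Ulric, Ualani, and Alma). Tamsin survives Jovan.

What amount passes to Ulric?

Ulric receives ₹180,000.

Oren first takes ₹250,000, leaving a balance of ₹3,024,000. Oren then takes three-eighths of the balance (₹1,134,000), for a total of ₹1,384,000. The remaining ₹1,890,000 passes to the descendants.
The descendants' portion (₹1,890,000) is divided at the children's generation into 3 shares of ₹630,000. Tamsin takes ₹630,000. The 2 shares of the deceased (Briar and Lorcan) are combined into a pool of ₹1,260,000.
That pool (₹1,260,000) is divided at the grandchildren's generation equally among Bruno, Reuben, Nikolai, Quinn, Ulric, Ualani, and Alma: ₹180,000 each.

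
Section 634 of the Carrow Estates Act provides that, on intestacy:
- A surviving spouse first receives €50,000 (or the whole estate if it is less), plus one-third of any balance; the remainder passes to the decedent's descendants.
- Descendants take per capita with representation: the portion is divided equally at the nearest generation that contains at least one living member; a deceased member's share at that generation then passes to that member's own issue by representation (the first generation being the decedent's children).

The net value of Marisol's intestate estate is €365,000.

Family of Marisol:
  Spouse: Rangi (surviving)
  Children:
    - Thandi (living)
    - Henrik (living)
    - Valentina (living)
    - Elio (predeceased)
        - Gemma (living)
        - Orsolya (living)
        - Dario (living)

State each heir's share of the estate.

Rangi: €155,000; Thandi: €52,500; Henrik: €52,500; Valentina: €52,500; Gemma: €17,500; Orsolya: €17,500; Dario: €17,500

Rangi first takes €50,000, leaving a balance of €315,000. Rangi then takes one-third of the balance (€105,000), for a total of €155,000. The remaining €210,000 passes to the descendants.
The descendants' portion (€210,000) is divided into 4 shares of €52,500: Thandi, Henrik, and Valentina each take €52,500; Elio's €52,500 share passes to Elio's issue.
Elio's share (€52,500) is divided into 3 shares of €17,500: Gemma, Orsolya, and Dario each take €17,500.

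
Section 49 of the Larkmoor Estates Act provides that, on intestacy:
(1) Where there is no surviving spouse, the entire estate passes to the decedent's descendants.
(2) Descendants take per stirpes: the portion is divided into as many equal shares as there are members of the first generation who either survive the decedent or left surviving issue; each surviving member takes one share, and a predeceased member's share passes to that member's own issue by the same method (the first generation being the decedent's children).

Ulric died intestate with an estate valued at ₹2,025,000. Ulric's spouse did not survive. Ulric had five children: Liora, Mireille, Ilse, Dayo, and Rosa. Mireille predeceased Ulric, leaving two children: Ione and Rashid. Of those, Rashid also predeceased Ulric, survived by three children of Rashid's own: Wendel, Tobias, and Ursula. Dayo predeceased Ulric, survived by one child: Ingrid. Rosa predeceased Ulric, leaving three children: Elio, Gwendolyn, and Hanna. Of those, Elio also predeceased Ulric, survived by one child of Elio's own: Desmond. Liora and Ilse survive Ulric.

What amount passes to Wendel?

The entire ₹2,025,000 passes to the descendants.
That amount (₹2,025,000) is divided into 5 shares of ₹405,000: Liora and Ilse each take ₹405,000; Mireille's ₹405,000 share passes to Mireille's issue; Dayo's ₹405,000 share passes to Dayo's issue; Rosa's ₹405,000 share passes to Rosa's issue.
Mireille's share (₹405,000) is divided into 2 shares of ₹202,500: Ione takes ₹202,500; Rashid's ₹202,500 share passes to Rashid's issue.
Rashid's share (₹202,500) is divided into 3 shares of ₹67,500: Wendel, Tobias, and Ursula each take ₹67,500.
Dayo's share (₹405,000) passes entirely to Ingrid.
Rosa's share (₹405,000) is divided into 3 shares of ₹135,000: Gwendolyn and Hanna each take ₹135,000; Elio's ₹135,000 share passes to Elio's issue.
Elio's share (₹135,000) passes entirely to Desmond.

Wendel receives ₹67,500.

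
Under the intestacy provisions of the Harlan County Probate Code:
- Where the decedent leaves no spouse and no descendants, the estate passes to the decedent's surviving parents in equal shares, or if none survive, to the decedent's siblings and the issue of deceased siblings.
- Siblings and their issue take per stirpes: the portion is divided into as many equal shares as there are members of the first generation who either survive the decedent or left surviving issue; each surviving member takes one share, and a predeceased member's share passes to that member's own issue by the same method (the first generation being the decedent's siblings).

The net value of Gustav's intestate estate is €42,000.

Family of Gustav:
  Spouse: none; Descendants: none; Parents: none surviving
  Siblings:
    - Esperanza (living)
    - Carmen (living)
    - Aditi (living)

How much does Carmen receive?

Carmen receives €14,000.

The entire €42,000 passes to the siblings and their issue.
That amount (€42,000) is divided into 3 shares of €14,000: Esperanza, Carmen, and Aditi each take €14,000.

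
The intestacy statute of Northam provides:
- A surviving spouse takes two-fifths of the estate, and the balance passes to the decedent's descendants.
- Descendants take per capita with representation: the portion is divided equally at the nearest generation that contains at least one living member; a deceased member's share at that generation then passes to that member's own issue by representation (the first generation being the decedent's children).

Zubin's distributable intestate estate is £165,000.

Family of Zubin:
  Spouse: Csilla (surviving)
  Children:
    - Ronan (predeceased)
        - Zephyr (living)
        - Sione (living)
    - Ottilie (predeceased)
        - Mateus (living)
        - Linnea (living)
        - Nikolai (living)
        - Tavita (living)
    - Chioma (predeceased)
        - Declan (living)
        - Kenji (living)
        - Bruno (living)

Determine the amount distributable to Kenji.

Kenji receives £11,000.

Csilla takes two-fifths of £165,000 = £66,000. The remaining £99,000 passes to the descendants.
No child survives, so the initial division is made at the grandchildren's generation.
The descendants' portion (£99,000) is divided into 9 shares of £11,000: Zephyr, Sione, Mateus, Linnea, Nikolai, Tavita, Declan, Kenji, and Bruno each take £11,000.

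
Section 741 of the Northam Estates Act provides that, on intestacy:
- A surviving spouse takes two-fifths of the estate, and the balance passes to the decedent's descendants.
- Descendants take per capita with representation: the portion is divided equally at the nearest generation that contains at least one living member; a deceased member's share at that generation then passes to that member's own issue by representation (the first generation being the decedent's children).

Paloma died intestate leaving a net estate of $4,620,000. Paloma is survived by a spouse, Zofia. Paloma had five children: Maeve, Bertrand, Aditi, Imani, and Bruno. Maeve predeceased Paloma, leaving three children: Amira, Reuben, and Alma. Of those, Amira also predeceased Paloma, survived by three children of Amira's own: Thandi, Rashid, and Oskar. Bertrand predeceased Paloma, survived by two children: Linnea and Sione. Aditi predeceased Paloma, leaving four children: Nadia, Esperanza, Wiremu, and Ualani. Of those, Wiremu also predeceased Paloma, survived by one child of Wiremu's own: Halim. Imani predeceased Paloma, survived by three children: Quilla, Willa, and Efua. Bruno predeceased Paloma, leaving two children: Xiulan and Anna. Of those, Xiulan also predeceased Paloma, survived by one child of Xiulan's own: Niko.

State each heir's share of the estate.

Zofia takes two-fifths of $4,620,000 = $1,848,000. The remaining $2,772,000 passes to the descendants.
No child survives, so the initial division is made at the grandchildren's generation.
The descendants' portion ($2,772,000) is divided into 14 shares of $198,000: Reuben, Alma, Linnea, Sione, Nadia, Esperanza, Ualani, Quilla, Willa, Efua, and Anna each take $198,000; Amira's $198,000 share passes to Amira's issue; Wiremu's $198,000 share passes to Wiremu's issue; Xiulan's $198,000 share passes to Xiulan's issue.
Amira's share ($198,000) is divided into 3 shares of $66,000: Thandi, Rashid, and Oskar each take $66,000.
Wiremu's share ($198,000) passes entirely to Halim.
Xiulan's share ($198,000) passes entirely to Niko.

Zofia: $1,848,000; Thandi: $66,000; Rashid: $66,000; Oskar: $66,000; Reuben: $198,000; Alma: $198,000; Linnea: $198,000; Sione: $198,000; Nadia: $198,000; Esperanza: $198,000; Halim: $198,000; Ualani: $198,000; Quilla: $198,000; Willa: $198,000; Efua: $198,000; Niko: $198,000; Anna: $198,000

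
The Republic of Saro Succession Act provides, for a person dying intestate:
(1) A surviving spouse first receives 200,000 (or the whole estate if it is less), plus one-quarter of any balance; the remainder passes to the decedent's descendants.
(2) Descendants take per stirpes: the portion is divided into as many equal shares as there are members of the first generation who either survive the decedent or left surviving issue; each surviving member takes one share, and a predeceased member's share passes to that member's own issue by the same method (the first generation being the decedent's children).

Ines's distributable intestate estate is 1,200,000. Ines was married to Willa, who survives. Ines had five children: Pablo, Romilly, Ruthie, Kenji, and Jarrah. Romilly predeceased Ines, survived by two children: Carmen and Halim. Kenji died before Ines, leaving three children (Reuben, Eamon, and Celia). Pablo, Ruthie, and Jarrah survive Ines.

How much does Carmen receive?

Willa first takes 200,000, leaving a balance of 1,000,000. Willa then takes one-quarter of the balance (250,000), for a total of 450,000. The remaining 750,000 passes to the descendants.
The descendants' portion (750,000) is divided into 5 shares of 150,000: Pablo, Ruthie, and Jarrah each take 150,000; Romilly's 150,000 share passes to Romilly's issue; Kenji's 150,000 share passes to Kenji's issue.
Romilly's share (150,000) is divided into 2 shares of 75,000: Carmen and Halim each take 75,000.
Kenji's share (150,000) is divided into 3 shares of 50,000: Reuben, Eamon, and Celia each take 50,000.

Carmen receives 75,000.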